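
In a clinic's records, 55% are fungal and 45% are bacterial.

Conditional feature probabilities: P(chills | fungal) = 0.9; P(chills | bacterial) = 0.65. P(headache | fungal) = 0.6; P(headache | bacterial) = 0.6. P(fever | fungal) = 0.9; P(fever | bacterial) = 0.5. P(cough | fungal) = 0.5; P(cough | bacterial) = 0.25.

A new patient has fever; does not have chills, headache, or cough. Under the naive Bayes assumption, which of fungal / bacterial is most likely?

bacterial

fungal: 0.55 × (1−0.9) × (1−0.6) × 0.9 × (1−0.5) = 0.0099
bacterial: 0.45 × (1−0.65) × (1−0.6) × 0.5 × (1−0.25) = 0.023625
Highest score → bacterial.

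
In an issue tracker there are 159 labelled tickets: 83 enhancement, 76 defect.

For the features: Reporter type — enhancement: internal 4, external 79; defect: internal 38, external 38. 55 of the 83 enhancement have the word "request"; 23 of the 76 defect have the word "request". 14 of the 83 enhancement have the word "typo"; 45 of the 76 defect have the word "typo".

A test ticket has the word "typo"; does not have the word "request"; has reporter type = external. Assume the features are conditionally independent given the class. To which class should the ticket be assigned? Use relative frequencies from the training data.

enhancement: (83/159) × (79/83) × (28/83) × (14/83) ≈ 0.0282722
defect: (76/159) × (38/76) × (53/76) × (45/76) ≈ 0.0986842
Highest score → defect.

defect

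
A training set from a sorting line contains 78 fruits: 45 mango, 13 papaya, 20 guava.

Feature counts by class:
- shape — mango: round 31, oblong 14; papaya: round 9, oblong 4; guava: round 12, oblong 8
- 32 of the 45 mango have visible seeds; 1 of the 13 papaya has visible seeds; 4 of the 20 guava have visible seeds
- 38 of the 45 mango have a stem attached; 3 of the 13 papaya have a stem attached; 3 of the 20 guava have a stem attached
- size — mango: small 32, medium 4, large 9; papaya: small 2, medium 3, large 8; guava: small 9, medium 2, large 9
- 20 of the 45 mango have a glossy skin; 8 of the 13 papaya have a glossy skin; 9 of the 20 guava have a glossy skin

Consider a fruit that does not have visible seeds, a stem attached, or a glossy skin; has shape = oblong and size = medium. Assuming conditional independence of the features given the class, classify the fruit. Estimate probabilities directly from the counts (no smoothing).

mango: (45/78) × (14/45) × (13/45) × (7/45) × (4/45) × (25/45) ≈ 0.000398313
papaya: (13/78) × (4/13) × (12/13) × (10/13) × (3/13) × (5/13) ≈ 0.00323195
guava: (20/78) × (8/20) × (16/20) × (17/20) × (2/20) × (11/20) ≈ 0.0038359
Highest score → guava.

guava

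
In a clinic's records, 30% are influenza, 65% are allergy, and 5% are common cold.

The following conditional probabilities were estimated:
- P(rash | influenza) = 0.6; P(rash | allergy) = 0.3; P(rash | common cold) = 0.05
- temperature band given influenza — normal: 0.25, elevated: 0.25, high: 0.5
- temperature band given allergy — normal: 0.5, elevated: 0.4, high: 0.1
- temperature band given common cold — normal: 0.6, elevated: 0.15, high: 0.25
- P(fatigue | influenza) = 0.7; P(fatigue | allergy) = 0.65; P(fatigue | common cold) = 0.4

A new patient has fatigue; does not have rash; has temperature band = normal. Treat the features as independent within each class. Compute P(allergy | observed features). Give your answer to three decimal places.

0.820

influenza: 0.3 × (1−0.6) × 0.25 × 0.7 = 0.021
allergy: 0.65 × (1−0.3) × 0.5 × 0.65 = 0.147875
common cold: 0.05 × (1−0.05) × 0.6 × 0.4 = 0.0114
P(allergy | x) = 0.147875 / 0.180275 ≈ 0.820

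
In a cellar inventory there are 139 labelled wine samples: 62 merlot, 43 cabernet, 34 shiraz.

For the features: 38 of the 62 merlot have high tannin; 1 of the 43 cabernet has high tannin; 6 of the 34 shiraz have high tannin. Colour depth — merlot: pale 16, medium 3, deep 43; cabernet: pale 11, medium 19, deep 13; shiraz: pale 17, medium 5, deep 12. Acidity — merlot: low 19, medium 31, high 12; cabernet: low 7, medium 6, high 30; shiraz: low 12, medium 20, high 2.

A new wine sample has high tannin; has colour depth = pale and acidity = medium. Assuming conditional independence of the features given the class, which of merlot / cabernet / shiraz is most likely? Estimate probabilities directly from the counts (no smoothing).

merlot

merlot: (62/139) × (38/62) × (16/62) × (31/62) ≈ 0.035275
cabernet: (43/139) × (1/43) × (11/43) × (6/43) ≈ 0.000256798
shiraz: (34/139) × (6/34) × (17/34) × (20/34) ≈ 0.0126957
Highest score → merlot.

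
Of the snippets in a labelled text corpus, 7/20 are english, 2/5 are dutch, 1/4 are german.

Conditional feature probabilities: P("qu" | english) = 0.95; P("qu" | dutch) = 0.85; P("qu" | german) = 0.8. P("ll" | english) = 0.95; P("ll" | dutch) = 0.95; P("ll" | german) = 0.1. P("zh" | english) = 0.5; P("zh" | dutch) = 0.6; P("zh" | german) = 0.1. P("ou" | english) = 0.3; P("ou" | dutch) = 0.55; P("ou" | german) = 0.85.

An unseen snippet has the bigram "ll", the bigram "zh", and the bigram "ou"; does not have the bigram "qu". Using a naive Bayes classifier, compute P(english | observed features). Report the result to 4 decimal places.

english: 0.35 × (1−0.95) × 0.95 × 0.5 × 0.3 = 0.00249375
dutch: 0.4 × (1−0.85) × 0.95 × 0.6 × 0.55 = 0.01881
german: 0.25 × (1−0.8) × 0.1 × 0.1 × 0.85 = 0.000425
P(english | x) = 0.00249375 / 0.02172875 ≈ 0.1148

0.1148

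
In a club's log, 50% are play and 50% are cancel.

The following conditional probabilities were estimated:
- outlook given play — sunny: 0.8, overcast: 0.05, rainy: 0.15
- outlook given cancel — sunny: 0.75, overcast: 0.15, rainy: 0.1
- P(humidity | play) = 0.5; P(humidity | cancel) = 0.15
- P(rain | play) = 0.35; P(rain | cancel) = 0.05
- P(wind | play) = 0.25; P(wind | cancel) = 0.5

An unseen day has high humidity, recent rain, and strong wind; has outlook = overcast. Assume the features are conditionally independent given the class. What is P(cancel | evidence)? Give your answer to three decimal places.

0.205

play: 0.5 × 0.05 × 0.5 × 0.35 × 0.25 = 0.00109375
cancel: 0.5 × 0.15 × 0.15 × 0.05 × 0.5 = 0.00028125
P(cancel | x) = 0.00028125 / 0.001375 ≈ 0.205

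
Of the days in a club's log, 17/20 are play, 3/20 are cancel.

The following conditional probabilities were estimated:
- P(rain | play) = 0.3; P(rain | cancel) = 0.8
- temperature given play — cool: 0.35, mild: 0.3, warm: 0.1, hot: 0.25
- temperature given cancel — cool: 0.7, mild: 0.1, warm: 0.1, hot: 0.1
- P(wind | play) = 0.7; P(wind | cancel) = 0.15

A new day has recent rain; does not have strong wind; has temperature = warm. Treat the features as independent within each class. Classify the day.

cancel

play: 0.85 × 0.3 × 0.1 × (1−0.7) = 0.00765
cancel: 0.15 × 0.8 × 0.1 × (1−0.15) = 0.0102
Highest score → cancel.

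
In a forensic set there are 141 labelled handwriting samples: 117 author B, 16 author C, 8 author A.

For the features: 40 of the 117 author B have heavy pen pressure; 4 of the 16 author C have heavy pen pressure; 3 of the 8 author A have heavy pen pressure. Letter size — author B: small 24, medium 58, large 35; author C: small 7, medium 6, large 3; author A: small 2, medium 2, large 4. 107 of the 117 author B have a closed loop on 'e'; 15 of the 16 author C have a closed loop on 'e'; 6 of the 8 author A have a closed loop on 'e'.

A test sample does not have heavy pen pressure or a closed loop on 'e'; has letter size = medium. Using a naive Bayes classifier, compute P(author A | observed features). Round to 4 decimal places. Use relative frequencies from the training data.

author B: (117/141) × (77/117) × (58/117) × (10/117) ≈ 0.0231381
author C: (16/141) × (12/16) × (6/16) × (1/16) ≈ 0.00199468
author A: (8/141) × (5/8) × (2/8) × (2/8) ≈ 0.00221631
P(author A | x) = 0.00221631 / 0.02734909 ≈ 0.0810

0.0810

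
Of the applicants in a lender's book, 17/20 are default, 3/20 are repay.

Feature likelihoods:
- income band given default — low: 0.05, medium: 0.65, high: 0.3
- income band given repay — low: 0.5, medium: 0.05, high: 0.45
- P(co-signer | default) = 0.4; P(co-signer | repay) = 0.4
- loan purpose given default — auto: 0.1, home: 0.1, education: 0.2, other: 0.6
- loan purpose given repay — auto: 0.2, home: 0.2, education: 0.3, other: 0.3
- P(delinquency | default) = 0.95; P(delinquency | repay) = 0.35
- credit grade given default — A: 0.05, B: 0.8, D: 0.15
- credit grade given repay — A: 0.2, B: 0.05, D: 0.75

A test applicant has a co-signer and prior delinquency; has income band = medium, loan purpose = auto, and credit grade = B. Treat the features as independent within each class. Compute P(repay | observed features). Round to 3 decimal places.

0.001

default: 0.85 × 0.65 × 0.4 × 0.1 × 0.95 × 0.8 = 0.016796
repay: 0.15 × 0.05 × 0.4 × 0.2 × 0.35 × 0.05 = 0.0000105
P(repay | x) = 0.0000105 / 0.0168065 ≈ 0.001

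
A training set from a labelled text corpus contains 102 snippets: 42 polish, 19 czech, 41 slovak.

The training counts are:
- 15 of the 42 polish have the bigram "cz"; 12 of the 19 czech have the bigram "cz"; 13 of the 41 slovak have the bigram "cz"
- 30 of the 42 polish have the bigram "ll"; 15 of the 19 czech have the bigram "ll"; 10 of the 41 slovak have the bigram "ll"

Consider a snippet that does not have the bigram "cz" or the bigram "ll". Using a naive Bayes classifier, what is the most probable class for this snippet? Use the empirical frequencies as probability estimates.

polish: (42/102) × (27/42) × (12/42) ≈ 0.0756303
czech: (19/102) × (7/19) × (4/19) ≈ 0.0144479
slovak: (41/102) × (28/41) × (31/41) ≈ 0.207556
Highest score → slovak.

slovak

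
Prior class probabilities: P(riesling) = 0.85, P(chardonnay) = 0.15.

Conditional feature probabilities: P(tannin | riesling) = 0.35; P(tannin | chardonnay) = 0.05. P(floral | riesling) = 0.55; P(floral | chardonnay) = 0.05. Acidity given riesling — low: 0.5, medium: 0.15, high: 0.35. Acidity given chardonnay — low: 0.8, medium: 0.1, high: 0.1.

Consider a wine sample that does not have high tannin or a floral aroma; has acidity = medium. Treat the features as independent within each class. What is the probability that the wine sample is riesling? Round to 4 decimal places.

0.7337

riesling: 0.85 × (1−0.35) × (1−0.55) × 0.15 = 0.03729375
chardonnay: 0.15 × (1−0.05) × (1−0.05) × 0.1 = 0.0135375
P(riesling | x) = 0.03729375 / 0.05083125 ≈ 0.7337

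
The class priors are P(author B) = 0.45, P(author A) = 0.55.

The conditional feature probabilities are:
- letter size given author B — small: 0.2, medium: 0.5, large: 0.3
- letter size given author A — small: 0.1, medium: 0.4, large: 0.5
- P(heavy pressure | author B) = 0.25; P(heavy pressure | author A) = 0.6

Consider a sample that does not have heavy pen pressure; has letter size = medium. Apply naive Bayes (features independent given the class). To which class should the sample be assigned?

author B: 0.45 × 0.5 × (1−0.25) = 0.16875
author A: 0.55 × 0.4 × (1−0.6) = 0.088
Highest score → author B.

author B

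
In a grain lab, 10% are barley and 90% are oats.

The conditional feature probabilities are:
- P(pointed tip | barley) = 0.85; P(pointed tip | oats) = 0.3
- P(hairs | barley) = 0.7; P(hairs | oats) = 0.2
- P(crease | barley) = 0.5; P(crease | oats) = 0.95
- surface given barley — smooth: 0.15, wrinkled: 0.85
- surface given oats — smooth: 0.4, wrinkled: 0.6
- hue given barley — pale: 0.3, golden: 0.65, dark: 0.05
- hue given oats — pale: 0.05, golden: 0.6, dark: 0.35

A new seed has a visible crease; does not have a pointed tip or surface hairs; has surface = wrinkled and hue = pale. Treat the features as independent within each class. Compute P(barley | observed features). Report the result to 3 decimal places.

0.038

barley: 0.1 × (1−0.85) × (1−0.7) × 0.5 × 0.85 × 0.3 = 0.00057375
oats: 0.9 × (1−0.3) × (1−0.2) × 0.95 × 0.6 × 0.05 = 0.014364
P(barley | x) = 0.00057375 / 0.01493775 ≈ 0.038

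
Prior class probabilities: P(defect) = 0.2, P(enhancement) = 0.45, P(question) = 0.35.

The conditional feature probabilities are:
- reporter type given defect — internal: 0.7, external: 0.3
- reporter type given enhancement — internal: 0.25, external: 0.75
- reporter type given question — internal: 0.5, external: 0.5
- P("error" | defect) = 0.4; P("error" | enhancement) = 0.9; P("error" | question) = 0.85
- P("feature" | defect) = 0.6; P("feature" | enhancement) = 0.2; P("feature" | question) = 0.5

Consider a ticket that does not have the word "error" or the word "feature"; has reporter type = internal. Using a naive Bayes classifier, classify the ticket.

defect

defect: 0.2 × 0.7 × (1−0.4) × (1−0.6) = 0.0336
enhancement: 0.45 × 0.25 × (1−0.9) × (1−0.2) = 0.009
question: 0.35 × 0.5 × (1−0.85) × (1−0.5) = 0.013125
Highest score → defect.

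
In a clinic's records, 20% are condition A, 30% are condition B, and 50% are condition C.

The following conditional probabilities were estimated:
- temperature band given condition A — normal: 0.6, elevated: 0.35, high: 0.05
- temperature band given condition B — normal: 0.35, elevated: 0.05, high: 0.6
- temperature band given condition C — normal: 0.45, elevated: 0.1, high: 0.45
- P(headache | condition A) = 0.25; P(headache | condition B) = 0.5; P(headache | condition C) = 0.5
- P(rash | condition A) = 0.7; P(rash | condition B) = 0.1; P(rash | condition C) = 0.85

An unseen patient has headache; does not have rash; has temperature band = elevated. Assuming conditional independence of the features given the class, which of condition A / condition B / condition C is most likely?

condition A: 0.2 × 0.35 × 0.25 × (1−0.7) = 0.00525
condition B: 0.3 × 0.05 × 0.5 × (1−0.1) = 0.00675
condition C: 0.5 × 0.1 × 0.5 × (1−0.85) = 0.00375
Highest score → condition B.

condition B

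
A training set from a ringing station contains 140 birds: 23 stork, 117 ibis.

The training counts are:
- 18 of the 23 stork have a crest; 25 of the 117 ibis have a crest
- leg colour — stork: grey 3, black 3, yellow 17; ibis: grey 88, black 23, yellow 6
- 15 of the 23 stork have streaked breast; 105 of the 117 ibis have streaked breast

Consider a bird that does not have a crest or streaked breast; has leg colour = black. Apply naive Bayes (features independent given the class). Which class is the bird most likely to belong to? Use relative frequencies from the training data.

stork: (23/140) × (5/23) × (3/23) × (8/23) ≈ 0.00162031
ibis: (117/140) × (92/117) × (23/117) × (12/117) ≈ 0.0132494
Highest score → ibis.

ibis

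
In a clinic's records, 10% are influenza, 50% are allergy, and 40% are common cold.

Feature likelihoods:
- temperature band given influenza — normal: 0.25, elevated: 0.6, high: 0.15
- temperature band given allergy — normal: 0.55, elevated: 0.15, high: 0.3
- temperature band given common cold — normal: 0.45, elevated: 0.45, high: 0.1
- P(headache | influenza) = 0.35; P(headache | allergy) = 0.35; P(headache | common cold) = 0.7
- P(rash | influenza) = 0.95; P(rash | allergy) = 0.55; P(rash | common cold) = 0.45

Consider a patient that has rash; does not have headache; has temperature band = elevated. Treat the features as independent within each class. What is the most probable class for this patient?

influenza: 0.1 × 0.6 × (1−0.35) × 0.95 = 0.03705
allergy: 0.5 × 0.15 × (1−0.35) × 0.55 = 0.0268125
common cold: 0.4 × 0.45 × (1−0.7) × 0.45 = 0.0243
Highest score → influenza.

influenza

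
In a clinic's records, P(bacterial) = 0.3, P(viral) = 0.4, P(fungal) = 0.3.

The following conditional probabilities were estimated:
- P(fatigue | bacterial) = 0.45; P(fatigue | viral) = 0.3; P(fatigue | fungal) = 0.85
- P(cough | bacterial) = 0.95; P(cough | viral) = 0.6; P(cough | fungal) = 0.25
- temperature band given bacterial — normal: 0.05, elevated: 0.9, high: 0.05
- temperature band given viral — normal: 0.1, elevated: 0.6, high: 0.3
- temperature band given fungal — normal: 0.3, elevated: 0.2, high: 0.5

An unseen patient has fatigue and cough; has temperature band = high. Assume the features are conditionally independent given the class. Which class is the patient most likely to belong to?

bacterial: 0.3 × 0.45 × 0.95 × 0.05 = 0.0064125
viral: 0.4 × 0.3 × 0.6 × 0.3 = 0.0216
fungal: 0.3 × 0.85 × 0.25 × 0.5 = 0.031875
Highest score → fungal.

fungal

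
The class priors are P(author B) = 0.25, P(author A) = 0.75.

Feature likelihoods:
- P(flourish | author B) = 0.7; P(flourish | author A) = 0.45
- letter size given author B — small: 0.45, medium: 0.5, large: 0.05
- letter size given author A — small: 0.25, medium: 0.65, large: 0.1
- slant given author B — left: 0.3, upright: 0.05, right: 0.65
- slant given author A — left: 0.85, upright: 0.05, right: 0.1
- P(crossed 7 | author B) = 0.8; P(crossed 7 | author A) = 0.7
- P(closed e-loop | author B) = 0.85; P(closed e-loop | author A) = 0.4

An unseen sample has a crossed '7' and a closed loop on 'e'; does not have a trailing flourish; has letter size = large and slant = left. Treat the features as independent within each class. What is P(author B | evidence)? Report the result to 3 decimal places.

author B: 0.25 × (1−0.7) × 0.05 × 0.3 × 0.8 × 0.85 = 0.000765
author A: 0.75 × (1−0.45) × 0.1 × 0.85 × 0.7 × 0.4 = 0.0098175
P(author B | x) = 0.000765 / 0.0105825 ≈ 0.072

0.072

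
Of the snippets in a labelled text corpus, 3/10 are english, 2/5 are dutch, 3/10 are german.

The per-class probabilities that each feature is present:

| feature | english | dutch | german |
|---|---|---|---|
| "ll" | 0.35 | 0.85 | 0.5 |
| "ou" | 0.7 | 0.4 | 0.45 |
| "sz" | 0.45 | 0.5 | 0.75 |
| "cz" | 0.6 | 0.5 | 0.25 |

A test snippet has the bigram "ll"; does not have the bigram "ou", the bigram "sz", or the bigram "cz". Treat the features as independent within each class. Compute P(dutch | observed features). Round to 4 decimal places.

0.6948

english: 0.3 × 0.35 × (1−0.7) × (1−0.45) × (1−0.6) = 0.00693
dutch: 0.4 × 0.85 × (1−0.4) × (1−0.5) × (1−0.5) = 0.051
german: 0.3 × 0.5 × (1−0.45) × (1−0.75) × (1−0.25) = 0.01546875
P(dutch | x) = 0.051 / 0.07339875 ≈ 0.6948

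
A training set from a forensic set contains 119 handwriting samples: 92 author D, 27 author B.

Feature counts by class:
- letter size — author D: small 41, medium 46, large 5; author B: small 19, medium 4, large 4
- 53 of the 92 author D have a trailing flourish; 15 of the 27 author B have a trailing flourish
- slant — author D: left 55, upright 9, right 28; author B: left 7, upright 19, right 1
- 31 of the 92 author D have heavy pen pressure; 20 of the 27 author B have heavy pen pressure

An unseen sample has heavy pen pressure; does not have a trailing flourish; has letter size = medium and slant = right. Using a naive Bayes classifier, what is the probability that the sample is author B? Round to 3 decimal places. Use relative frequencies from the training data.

0.024

author D: (92/119) × (46/92) × (39/92) × (28/92) × (31/92) ≈ 0.0168047
author B: (27/119) × (4/27) × (12/27) × (1/27) × (20/27) ≈ 0.000409858
P(author B | x) = 0.000409858 / 0.017214558 ≈ 0.024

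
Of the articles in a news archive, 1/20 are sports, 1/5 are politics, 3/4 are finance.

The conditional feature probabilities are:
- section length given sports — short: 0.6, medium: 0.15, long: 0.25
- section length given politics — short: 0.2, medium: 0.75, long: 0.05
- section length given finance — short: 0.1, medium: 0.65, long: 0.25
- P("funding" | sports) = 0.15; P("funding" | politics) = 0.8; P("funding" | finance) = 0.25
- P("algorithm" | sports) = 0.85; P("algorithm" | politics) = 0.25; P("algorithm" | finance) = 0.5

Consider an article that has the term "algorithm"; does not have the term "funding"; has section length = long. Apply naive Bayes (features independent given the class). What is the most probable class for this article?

sports: 0.05 × 0.25 × (1−0.15) × 0.85 = 0.00903125
politics: 0.2 × 0.05 × (1−0.8) × 0.25 = 0.0005
finance: 0.75 × 0.25 × (1−0.25) × 0.5 = 0.0703125
Highest score → finance.

finance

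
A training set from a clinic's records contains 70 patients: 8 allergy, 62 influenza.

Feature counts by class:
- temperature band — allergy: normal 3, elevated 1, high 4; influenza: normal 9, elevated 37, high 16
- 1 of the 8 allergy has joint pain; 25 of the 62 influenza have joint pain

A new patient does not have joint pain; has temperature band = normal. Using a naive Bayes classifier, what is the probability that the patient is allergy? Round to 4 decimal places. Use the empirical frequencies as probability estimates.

allergy: (8/70) × (3/8) × (7/8) = 0.0375
influenza: (62/70) × (9/62) × (37/62) ≈ 0.0767281
P(allergy | x) = 0.0375 / 0.1142281 ≈ 0.3283

0.3283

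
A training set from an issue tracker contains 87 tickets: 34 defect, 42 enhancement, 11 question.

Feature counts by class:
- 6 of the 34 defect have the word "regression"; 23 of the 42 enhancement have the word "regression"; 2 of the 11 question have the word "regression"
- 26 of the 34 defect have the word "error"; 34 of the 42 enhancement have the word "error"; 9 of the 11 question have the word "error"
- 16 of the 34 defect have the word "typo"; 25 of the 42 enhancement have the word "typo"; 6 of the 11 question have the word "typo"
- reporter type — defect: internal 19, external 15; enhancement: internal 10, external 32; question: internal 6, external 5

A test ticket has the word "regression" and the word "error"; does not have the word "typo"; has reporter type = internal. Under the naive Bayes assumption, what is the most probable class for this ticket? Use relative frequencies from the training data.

enhancement

defect: (34/87) × (6/34) × (26/34) × (18/34) × (19/34) ≈ 0.0156025
enhancement: (42/87) × (23/42) × (34/42) × (17/42) × (10/42) ≈ 0.0206247
question: (11/87) × (2/11) × (9/11) × (5/11) × (6/11) ≈ 0.00466333
Highest score → enhancement.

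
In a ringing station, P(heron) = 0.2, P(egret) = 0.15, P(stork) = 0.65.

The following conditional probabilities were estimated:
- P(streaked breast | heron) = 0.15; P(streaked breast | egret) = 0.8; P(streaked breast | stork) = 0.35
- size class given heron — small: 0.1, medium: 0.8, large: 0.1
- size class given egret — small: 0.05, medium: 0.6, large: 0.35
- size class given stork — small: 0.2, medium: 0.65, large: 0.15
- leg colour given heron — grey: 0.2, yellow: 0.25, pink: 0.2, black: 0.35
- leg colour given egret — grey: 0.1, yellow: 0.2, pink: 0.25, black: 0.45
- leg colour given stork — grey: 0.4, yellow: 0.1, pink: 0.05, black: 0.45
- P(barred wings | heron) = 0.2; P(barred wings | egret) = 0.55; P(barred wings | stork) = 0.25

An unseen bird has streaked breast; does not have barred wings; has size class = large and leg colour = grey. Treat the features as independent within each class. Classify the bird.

heron: 0.2 × 0.15 × 0.1 × 0.2 × (1−0.2) = 0.00048
egret: 0.15 × 0.8 × 0.35 × 0.1 × (1−0.55) = 0.00189
stork: 0.65 × 0.35 × 0.15 × 0.4 × (1−0.25) = 0.0102375
Highest score → stork.

stork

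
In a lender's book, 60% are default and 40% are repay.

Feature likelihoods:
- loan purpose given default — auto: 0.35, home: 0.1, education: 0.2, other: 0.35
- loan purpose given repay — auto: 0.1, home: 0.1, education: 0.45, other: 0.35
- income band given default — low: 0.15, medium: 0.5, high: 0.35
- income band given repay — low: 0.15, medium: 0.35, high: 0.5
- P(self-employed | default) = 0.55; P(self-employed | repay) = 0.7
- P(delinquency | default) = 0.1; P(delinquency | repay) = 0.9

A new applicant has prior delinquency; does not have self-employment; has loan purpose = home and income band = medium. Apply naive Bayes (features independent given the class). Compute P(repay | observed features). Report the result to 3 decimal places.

default: 0.6 × 0.1 × 0.5 × (1−0.55) × 0.1 = 0.00135
repay: 0.4 × 0.1 × 0.35 × (1−0.7) × 0.9 = 0.00378
P(repay | x) = 0.00378 / 0.00513 ≈ 0.737

0.737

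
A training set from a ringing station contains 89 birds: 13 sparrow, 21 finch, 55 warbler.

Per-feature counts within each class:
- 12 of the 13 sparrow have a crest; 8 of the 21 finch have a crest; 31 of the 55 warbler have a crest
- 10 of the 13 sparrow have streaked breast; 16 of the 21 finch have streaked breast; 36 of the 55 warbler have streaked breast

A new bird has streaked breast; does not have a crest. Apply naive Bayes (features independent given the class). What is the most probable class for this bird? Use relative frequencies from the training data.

sparrow: (13/89) × (1/13) × (10/13) ≈ 0.00864304
finch: (21/89) × (13/21) × (16/21) ≈ 0.111289
warbler: (55/89) × (24/55) × (36/55) ≈ 0.176507
Highest score → warbler.

warbler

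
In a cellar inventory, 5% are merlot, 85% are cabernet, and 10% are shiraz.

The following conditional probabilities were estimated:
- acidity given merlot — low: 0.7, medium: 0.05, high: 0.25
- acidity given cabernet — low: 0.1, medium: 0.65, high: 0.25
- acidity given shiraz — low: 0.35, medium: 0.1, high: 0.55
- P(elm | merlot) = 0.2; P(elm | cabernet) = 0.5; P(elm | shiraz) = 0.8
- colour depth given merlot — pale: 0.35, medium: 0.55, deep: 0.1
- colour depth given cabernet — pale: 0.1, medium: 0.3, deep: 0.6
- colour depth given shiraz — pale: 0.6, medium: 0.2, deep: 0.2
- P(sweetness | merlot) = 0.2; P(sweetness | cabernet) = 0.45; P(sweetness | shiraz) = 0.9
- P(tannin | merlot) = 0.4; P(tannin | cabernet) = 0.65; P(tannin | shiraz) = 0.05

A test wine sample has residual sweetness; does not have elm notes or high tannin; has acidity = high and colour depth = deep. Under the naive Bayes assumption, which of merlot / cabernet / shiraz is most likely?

cabernet

merlot: 0.05 × 0.25 × (1−0.2) × 0.1 × 0.2 × (1−0.4) = 0.00012
cabernet: 0.85 × 0.25 × (1−0.5) × 0.6 × 0.45 × (1−0.65) = 0.010040625
shiraz: 0.1 × 0.55 × (1−0.8) × 0.2 × 0.9 × (1−0.05) = 0.001881
Highest score → cabernet.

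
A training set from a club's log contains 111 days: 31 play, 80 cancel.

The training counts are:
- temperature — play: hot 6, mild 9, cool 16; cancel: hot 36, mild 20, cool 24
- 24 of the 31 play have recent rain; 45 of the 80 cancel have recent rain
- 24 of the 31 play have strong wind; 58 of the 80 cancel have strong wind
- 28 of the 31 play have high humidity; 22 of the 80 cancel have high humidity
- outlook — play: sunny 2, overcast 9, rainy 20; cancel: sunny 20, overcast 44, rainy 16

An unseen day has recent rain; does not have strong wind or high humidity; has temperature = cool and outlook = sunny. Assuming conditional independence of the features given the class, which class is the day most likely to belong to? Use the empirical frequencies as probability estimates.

cancel

play: (31/111) × (16/31) × (24/31) × (7/31) × (3/31) × (2/31) ≈ 0.00015733
cancel: (80/111) × (24/80) × (45/80) × (22/80) × (58/80) × (20/80) ≈ 0.00606208
Highest score → cancel.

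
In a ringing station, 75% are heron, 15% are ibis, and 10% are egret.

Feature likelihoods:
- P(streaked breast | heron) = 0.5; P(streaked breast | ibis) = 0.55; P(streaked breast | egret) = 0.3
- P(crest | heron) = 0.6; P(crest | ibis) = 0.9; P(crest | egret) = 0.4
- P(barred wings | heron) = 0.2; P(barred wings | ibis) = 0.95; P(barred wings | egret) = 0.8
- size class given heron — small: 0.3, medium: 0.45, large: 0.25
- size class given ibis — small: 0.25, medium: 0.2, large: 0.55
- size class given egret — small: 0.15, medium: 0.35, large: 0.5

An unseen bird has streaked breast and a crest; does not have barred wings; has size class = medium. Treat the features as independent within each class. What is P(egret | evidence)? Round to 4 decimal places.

0.0102

heron: 0.75 × 0.5 × 0.6 × (1−0.2) × 0.45 = 0.081
ibis: 0.15 × 0.55 × 0.9 × (1−0.95) × 0.2 = 0.0007425
egret: 0.1 × 0.3 × 0.4 × (1−0.8) × 0.35 = 0.00084
P(egret | x) = 0.00084 / 0.0825825 ≈ 0.0102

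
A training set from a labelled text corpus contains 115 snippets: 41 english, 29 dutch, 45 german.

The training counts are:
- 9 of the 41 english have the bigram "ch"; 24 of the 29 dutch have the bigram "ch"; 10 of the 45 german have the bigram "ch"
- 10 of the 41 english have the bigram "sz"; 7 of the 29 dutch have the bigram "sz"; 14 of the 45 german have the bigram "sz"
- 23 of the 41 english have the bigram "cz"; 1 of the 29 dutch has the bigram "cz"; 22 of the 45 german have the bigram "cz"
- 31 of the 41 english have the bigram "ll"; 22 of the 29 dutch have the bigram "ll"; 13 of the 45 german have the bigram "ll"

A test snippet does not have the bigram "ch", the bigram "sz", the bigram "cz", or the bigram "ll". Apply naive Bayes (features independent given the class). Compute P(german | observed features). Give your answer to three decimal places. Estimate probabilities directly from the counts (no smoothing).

0.716

english: (41/115) × (32/41) × (31/41) × (18/41) × (10/41) ≈ 0.0225286
dutch: (29/115) × (5/29) × (22/29) × (28/29) × (7/29) ≈ 0.007687
german: (45/115) × (35/45) × (31/45) × (23/45) × (32/45) ≈ 0.076203
P(german | x) = 0.076203 / 0.1064186 ≈ 0.716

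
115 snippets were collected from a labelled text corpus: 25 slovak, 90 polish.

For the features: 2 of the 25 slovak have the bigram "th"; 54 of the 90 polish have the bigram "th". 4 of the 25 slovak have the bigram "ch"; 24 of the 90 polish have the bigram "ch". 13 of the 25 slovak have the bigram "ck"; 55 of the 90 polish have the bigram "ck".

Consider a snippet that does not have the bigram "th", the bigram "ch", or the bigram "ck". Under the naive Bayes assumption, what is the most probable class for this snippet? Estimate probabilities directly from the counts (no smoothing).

polish

slovak: (25/115) × (23/25) × (21/25) × (12/25) = 0.08064
polish: (90/115) × (36/90) × (66/90) × (35/90) ≈ 0.0892754
Highest score → polish.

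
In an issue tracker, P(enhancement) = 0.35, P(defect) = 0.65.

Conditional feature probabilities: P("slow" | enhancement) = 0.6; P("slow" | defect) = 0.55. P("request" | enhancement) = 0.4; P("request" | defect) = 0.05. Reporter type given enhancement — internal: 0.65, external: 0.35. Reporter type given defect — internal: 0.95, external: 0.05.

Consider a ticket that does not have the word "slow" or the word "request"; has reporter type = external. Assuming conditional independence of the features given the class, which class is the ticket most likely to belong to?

enhancement: 0.35 × (1−0.6) × (1−0.4) × 0.35 = 0.0294
defect: 0.65 × (1−0.55) × (1−0.05) × 0.05 = 0.01389375
Highest score → enhancement.

enhancement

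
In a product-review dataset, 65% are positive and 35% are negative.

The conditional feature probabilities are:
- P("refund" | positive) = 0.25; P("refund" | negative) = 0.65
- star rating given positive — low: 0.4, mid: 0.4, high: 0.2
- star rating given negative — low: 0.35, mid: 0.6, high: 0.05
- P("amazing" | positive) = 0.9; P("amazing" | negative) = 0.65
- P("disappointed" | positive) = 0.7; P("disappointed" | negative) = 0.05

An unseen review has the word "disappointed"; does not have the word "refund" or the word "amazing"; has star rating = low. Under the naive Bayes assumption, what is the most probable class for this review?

positive: 0.65 × (1−0.25) × 0.4 × (1−0.9) × 0.7 = 0.01365
negative: 0.35 × (1−0.65) × 0.35 × (1−0.65) × 0.05 = 0.0007503125
Highest score → positive.

positive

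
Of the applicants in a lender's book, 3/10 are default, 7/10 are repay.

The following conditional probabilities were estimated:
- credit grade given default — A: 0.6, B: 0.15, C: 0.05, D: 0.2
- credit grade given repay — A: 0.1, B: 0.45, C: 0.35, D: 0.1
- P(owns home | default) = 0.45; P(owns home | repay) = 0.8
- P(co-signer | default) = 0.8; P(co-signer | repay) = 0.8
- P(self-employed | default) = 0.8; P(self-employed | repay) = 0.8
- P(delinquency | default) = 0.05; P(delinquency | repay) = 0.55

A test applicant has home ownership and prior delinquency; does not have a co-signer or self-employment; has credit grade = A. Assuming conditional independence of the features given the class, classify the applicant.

repay

default: 0.3 × 0.6 × 0.45 × (1−0.8) × (1−0.8) × 0.05 = 0.000162
repay: 0.7 × 0.1 × 0.8 × (1−0.8) × (1−0.8) × 0.55 = 0.001232
Highest score → repay.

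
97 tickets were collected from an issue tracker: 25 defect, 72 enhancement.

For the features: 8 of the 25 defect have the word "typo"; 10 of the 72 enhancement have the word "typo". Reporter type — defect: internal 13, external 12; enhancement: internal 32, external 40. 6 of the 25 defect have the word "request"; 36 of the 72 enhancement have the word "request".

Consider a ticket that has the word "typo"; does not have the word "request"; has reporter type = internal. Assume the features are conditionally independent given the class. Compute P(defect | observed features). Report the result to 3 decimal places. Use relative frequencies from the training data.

defect: (25/97) × (8/25) × (13/25) × (19/25) ≈ 0.0325938
enhancement: (72/97) × (10/72) × (32/72) × (36/72) ≈ 0.0229095
P(defect | x) = 0.0325938 / 0.0555033 ≈ 0.587

0.587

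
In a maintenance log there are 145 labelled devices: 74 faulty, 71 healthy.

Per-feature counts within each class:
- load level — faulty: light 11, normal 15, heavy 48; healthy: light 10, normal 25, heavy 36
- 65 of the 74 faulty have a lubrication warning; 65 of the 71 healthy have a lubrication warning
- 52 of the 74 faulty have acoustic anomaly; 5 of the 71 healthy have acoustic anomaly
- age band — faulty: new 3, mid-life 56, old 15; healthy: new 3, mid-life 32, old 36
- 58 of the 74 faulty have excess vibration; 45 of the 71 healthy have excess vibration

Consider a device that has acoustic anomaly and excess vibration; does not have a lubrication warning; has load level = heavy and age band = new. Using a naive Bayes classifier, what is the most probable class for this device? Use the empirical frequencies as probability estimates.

faulty: (74/145) × (48/74) × (9/74) × (52/74) × (3/74) × (58/74) ≈ 0.000898962
healthy: (71/145) × (36/71) × (6/71) × (5/71) × (3/71) × (45/71) ≈ 0.0000395691
Highest score → faulty.

faulty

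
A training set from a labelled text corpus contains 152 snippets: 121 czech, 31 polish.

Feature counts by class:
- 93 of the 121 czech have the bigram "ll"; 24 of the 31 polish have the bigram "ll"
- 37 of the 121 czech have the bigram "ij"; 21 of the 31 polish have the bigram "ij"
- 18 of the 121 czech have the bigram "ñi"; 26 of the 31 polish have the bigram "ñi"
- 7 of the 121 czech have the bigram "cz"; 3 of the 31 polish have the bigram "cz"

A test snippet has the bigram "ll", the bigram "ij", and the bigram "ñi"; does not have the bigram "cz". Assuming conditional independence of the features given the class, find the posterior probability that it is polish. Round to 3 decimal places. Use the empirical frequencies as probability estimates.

0.756

czech: (121/152) × (93/121) × (37/121) × (18/121) × (114/121) ≈ 0.0262218
polish: (31/152) × (24/31) × (21/31) × (26/31) × (28/31) ≈ 0.0810277
P(polish | x) = 0.0810277 / 0.1072495 ≈ 0.756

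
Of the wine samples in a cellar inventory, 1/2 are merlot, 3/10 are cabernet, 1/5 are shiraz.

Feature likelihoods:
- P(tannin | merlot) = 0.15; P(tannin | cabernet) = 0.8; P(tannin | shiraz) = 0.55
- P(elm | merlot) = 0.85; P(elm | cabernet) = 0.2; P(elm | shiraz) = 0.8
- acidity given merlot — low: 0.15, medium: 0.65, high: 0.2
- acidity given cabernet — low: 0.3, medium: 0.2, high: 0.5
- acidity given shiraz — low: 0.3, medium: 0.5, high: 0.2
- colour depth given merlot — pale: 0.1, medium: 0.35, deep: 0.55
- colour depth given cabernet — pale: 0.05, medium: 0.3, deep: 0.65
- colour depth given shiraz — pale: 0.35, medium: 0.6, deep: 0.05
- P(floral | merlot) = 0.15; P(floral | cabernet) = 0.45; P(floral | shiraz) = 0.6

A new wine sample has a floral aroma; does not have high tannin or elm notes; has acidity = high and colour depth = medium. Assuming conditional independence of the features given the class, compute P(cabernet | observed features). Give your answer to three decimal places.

0.622

merlot: 0.5 × (1−0.15) × (1−0.85) × 0.2 × 0.35 × 0.15 = 0.000669375
cabernet: 0.3 × (1−0.8) × (1−0.2) × 0.5 × 0.3 × 0.45 = 0.00324
shiraz: 0.2 × (1−0.55) × (1−0.8) × 0.2 × 0.6 × 0.6 = 0.001296
P(cabernet | x) = 0.00324 / 0.005205375 ≈ 0.622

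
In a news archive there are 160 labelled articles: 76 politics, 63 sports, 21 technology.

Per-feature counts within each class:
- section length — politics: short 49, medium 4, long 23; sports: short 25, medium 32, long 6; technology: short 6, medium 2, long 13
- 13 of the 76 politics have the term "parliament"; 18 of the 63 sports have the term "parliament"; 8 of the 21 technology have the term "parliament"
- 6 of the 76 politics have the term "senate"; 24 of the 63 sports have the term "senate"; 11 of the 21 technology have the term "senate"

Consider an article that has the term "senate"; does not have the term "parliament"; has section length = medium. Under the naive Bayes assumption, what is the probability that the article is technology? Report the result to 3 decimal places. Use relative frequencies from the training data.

politics: (76/160) × (4/76) × (63/76) × (6/76) ≈ 0.00163608
sports: (63/160) × (32/63) × (45/63) × (24/63) ≈ 0.0544218
technology: (21/160) × (2/21) × (13/21) × (11/21) ≈ 0.00405329
P(technology | x) = 0.00405329 / 0.06011117 ≈ 0.067

0.067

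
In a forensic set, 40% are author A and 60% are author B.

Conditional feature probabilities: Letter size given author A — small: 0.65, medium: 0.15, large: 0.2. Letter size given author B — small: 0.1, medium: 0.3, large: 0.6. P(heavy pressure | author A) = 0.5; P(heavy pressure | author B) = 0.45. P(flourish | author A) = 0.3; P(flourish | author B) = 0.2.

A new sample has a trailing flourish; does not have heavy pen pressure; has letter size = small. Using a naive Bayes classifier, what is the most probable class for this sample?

author A: 0.4 × 0.65 × (1−0.5) × 0.3 = 0.039
author B: 0.6 × 0.1 × (1−0.45) × 0.2 = 0.0066
Highest score → author A.

author A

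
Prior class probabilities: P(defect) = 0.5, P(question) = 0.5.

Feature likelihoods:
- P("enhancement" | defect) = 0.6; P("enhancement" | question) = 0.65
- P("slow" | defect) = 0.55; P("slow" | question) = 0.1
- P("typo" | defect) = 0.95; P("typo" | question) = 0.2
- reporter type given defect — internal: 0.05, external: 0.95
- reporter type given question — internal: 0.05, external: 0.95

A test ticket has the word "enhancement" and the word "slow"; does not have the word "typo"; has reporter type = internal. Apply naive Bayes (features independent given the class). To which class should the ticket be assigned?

defect: 0.5 × 0.6 × 0.55 × (1−0.95) × 0.05 = 0.0004125
question: 0.5 × 0.65 × 0.1 × (1−0.2) × 0.05 = 0.0013
Highest score → question.

question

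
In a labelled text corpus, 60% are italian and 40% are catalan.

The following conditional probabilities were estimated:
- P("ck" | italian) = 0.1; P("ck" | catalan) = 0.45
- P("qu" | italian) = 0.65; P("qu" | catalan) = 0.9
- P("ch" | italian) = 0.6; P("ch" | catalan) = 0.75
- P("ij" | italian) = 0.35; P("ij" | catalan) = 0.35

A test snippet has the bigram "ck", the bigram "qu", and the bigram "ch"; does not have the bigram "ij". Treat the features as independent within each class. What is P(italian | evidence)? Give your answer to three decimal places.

italian: 0.6 × 0.1 × 0.65 × 0.6 × (1−0.35) = 0.01521
catalan: 0.4 × 0.45 × 0.9 × 0.75 × (1−0.35) = 0.078975
P(italian | x) = 0.01521 / 0.094185 ≈ 0.161

0.161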